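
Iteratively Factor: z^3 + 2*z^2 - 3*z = (z + 3)*(z^2 - z) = (z - 1)*(z + 3)*(z)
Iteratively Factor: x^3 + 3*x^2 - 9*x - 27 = (x + 3)*(x^2 - 9) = (x + 3)^2*(x - 3)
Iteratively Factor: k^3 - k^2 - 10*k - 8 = (k + 2)*(k^2 - 3*k - 4) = (k - 4)*(k + 2)*(k + 1)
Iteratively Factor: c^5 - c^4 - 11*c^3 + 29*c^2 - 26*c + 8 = (c - 1)*(c^4 - 11*c^2 + 18*c - 8) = (c - 2)*(c - 1)*(c^3 + 2*c^2 - 7*c + 4) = (c - 2)*(c - 1)^2*(c^2 + 3*c - 4) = (c - 2)*(c - 1)^2*(c + 4)*(c - 1)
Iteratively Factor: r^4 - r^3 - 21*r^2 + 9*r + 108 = (r - 3)*(r^3 + 2*r^2 - 15*r - 36) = (r - 3)*(r + 3)*(r^2 - r - 12) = (r - 3)*(r + 3)^2*(r - 4)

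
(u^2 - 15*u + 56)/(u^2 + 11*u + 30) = (u^2 - 15*u + 56)/(u^2 + 11*u + 30)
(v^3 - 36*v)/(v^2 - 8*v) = (v^2 - 36)/(v - 8)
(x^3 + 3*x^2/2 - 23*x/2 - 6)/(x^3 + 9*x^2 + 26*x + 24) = (2*x^2 - 5*x - 3)/(2*(x^2 + 5*x + 6))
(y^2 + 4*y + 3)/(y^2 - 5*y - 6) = (y + 3)/(y - 6)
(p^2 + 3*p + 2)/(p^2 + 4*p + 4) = (p + 1)/(p + 2)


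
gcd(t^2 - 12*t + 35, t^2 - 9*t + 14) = t - 7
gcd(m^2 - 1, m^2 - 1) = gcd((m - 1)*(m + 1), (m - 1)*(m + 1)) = m^2 - 1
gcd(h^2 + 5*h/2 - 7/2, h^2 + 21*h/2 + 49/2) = h + 7/2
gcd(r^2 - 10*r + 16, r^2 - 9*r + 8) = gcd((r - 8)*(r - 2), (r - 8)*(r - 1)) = r - 8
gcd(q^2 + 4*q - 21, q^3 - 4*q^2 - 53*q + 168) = q^2 + 4*q - 21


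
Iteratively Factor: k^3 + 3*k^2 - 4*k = (k - 1)*(k^2 + 4*k) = k*(k - 1)*(k + 4)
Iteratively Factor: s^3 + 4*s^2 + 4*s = (s + 2)*(s^2 + 2*s) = (s + 2)^2*(s)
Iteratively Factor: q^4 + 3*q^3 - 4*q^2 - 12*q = (q - 2)*(q^3 + 5*q^2 + 6*q) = q*(q - 2)*(q^2 + 5*q + 6) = q*(q - 2)*(q + 3)*(q + 2)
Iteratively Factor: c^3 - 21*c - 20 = (c - 5)*(c^2 + 5*c + 4) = (c - 5)*(c + 1)*(c + 4)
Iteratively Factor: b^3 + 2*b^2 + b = (b + 1)*(b^2 + b) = b*(b + 1)*(b + 1)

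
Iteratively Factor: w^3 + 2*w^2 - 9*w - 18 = (w + 2)*(w^2 - 9) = (w + 2)*(w + 3)*(w - 3)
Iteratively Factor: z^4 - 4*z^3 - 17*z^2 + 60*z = (z - 3)*(z^3 - z^2 - 20*z) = z*(z - 3)*(z^2 - z - 20) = z*(z - 5)*(z - 3)*(z + 4)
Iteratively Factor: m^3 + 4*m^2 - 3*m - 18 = (m + 3)*(m^2 + m - 6) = (m - 2)*(m + 3)*(m + 3)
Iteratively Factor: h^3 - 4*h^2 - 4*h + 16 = (h + 2)*(h^2 - 6*h + 8) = (h - 2)*(h + 2)*(h - 4)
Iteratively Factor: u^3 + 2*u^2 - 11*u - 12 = (u - 3)*(u^2 + 5*u + 4) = (u - 3)*(u + 4)*(u + 1)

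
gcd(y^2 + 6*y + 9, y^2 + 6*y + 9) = y^2 + 6*y + 9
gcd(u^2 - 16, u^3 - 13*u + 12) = u + 4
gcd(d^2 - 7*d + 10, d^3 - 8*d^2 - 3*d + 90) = d - 5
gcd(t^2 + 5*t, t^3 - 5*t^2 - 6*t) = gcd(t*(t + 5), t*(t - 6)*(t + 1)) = t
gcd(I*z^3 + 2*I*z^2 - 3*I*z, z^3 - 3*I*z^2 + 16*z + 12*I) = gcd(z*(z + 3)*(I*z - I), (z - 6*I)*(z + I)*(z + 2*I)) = 1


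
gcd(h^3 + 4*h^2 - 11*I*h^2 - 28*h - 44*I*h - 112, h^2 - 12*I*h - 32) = h - 4*I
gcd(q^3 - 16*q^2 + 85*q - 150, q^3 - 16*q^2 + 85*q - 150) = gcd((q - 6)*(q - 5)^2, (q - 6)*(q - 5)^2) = q^3 - 16*q^2 + 85*q - 150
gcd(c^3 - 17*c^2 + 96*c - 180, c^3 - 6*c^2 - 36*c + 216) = c^2 - 12*c + 36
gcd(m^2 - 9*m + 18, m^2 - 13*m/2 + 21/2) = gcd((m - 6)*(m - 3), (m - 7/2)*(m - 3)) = m - 3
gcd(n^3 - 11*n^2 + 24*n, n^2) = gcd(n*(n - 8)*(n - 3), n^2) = n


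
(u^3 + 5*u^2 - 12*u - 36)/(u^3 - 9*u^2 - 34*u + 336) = (u^2 - u - 6)/(u^2 - 15*u + 56)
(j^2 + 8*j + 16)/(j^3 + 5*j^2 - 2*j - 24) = (j + 4)/(j^2 + j - 6)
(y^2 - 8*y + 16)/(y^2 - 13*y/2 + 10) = 2*(y - 4)/(2*y - 5)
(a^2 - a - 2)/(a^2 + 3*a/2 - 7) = 2*(a + 1)/(2*a + 7)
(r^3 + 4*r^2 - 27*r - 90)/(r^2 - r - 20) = (r^2 + 9*r + 18)/(r + 4)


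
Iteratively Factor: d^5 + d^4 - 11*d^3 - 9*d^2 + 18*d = (d + 2)*(d^4 - d^3 - 9*d^2 + 9*d) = (d + 2)*(d + 3)*(d^3 - 4*d^2 + 3*d) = (d - 1)*(d + 2)*(d + 3)*(d^2 - 3*d) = d*(d - 1)*(d + 2)*(d + 3)*(d - 3)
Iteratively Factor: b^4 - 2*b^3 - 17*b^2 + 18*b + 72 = (b + 3)*(b^3 - 5*b^2 - 2*b + 24) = (b - 4)*(b + 3)*(b^2 - b - 6) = (b - 4)*(b + 2)*(b + 3)*(b - 3)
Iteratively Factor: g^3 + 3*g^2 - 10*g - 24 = (g + 4)*(g^2 - g - 6) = (g - 3)*(g + 4)*(g + 2)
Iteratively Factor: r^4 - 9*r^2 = (r)*(r^3 - 9*r) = r*(r - 3)*(r^2 + 3*r) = r*(r - 3)*(r + 3)*(r)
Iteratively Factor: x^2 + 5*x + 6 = (x + 2)*(x + 3)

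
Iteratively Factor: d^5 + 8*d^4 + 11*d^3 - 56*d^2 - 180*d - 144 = (d - 3)*(d^4 + 11*d^3 + 44*d^2 + 76*d + 48) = (d - 3)*(d + 4)*(d^3 + 7*d^2 + 16*d + 12) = (d - 3)*(d + 2)*(d + 4)*(d^2 + 5*d + 6) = (d - 3)*(d + 2)^2*(d + 4)*(d + 3)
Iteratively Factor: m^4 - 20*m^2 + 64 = (m - 2)*(m^3 + 2*m^2 - 16*m - 32) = (m - 2)*(m + 2)*(m^2 - 16) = (m - 2)*(m + 2)*(m + 4)*(m - 4)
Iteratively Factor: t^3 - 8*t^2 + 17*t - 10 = (t - 1)*(t^2 - 7*t + 10) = (t - 5)*(t - 1)*(t - 2)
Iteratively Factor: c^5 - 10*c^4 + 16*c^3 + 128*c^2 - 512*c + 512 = (c + 4)*(c^4 - 14*c^3 + 72*c^2 - 160*c + 128) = (c - 2)*(c + 4)*(c^3 - 12*c^2 + 48*c - 64) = (c - 4)*(c - 2)*(c + 4)*(c^2 - 8*c + 16) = (c - 4)^2*(c - 2)*(c + 4)*(c - 4)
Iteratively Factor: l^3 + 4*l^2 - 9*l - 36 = (l + 3)*(l^2 + l - 12) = (l + 3)*(l + 4)*(l - 3)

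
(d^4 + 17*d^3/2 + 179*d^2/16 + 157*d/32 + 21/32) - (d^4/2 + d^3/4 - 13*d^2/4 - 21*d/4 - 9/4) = d^4/2 + 33*d^3/4 + 231*d^2/16 + 325*d/32 + 93/32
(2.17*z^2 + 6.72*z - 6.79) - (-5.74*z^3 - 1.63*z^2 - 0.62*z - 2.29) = 5.74*z^3 + 3.8*z^2 + 7.34*z - 4.5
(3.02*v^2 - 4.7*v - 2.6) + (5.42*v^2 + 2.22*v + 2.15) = 8.44*v^2 - 2.48*v - 0.45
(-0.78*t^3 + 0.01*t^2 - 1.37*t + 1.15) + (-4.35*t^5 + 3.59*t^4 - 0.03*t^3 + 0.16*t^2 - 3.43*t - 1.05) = -4.35*t^5 + 3.59*t^4 - 0.81*t^3 + 0.17*t^2 - 4.8*t + 0.0999999999999999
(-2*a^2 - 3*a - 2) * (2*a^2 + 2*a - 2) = -4*a^4 - 10*a^3 - 6*a^2 + 2*a + 4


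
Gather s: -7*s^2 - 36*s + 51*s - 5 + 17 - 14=-7*s^2 + 15*s - 2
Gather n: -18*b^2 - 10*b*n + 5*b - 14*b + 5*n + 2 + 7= -18*b^2 - 9*b + n*(5 - 10*b) + 9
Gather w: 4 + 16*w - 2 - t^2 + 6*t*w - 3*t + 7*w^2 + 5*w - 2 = -t^2 - 3*t + 7*w^2 + w*(6*t + 21)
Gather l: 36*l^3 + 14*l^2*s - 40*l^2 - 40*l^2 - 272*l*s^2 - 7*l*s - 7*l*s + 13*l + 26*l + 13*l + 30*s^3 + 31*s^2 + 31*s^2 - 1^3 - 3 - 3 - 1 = 36*l^3 + l^2*(14*s - 80) + l*(-272*s^2 - 14*s + 52) + 30*s^3 + 62*s^2 - 8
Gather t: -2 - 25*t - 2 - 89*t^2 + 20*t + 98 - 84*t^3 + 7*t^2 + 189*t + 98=-84*t^3 - 82*t^2 + 184*t + 192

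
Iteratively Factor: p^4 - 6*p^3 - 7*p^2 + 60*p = (p + 3)*(p^3 - 9*p^2 + 20*p) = (p - 4)*(p + 3)*(p^2 - 5*p) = p*(p - 4)*(p + 3)*(p - 5)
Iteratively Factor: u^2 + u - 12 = (u - 3)*(u + 4)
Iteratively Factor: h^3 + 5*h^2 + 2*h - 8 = (h + 4)*(h^2 + h - 2) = (h + 2)*(h + 4)*(h - 1)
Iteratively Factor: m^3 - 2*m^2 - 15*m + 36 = (m - 3)*(m^2 + m - 12) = (m - 3)*(m + 4)*(m - 3)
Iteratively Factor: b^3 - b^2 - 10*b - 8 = (b - 4)*(b^2 + 3*b + 2) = (b - 4)*(b + 2)*(b + 1)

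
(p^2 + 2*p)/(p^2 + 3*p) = (p + 2)/(p + 3)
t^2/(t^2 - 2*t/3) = 3*t/(3*t - 2)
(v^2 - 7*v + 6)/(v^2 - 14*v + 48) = (v - 1)/(v - 8)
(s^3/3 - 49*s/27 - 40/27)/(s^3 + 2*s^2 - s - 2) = (s^2/3 - s/3 - 40/27)/(s^2 + s - 2)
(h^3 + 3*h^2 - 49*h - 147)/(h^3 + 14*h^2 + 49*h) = (h^2 - 4*h - 21)/(h*(h + 7))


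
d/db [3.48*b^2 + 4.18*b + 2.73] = 6.96*b + 4.18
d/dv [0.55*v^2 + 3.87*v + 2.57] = 1.1*v + 3.87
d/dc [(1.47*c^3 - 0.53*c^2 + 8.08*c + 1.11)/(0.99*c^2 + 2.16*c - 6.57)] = (1.4553*c^4 + 6.3504*c^3 - 38.1177*c^2 + 4.7664*c - 55.4832)/(0.9801*c^4 + 4.2768*c^3 - 8.343*c^2 - 28.3824*c + 43.1649)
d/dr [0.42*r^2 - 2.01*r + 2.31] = 0.84*r - 2.01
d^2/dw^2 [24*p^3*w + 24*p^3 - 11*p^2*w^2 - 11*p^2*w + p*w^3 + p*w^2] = 2*p*(-11*p + 3*w + 1)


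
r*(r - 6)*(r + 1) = r^3 - 5*r^2 - 6*r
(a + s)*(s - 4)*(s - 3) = a*s^2 - 7*a*s + 12*a + s^3 - 7*s^2 + 12*s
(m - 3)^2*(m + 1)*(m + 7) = m^4 + 2*m^3 - 32*m^2 + 30*m + 63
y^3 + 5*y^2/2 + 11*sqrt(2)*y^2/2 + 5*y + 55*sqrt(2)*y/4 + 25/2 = (y + 5/2)*(y + sqrt(2)/2)*(y + 5*sqrt(2))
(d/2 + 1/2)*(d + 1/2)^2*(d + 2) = d^4/2 + 2*d^3 + 21*d^2/8 + 11*d/8 + 1/4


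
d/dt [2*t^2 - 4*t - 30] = 4*t - 4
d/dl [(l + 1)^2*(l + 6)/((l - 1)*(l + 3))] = (l^4 + 4*l^3 - 6*l^2 - 60*l - 51)/(l^4 + 4*l^3 - 2*l^2 - 12*l + 9)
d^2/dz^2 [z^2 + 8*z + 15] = 2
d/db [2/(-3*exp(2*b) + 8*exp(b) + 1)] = (12*exp(b) - 16)*exp(b)/(-3*exp(2*b) + 8*exp(b) + 1)^2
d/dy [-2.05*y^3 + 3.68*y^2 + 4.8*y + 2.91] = -6.15*y^2 + 7.36*y + 4.8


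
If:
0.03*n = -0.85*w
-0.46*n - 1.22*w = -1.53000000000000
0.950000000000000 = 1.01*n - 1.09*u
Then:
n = 3.67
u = 2.53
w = -0.13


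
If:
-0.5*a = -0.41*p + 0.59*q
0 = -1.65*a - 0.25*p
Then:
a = -0.184029943855271*q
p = 1.21459762944479*q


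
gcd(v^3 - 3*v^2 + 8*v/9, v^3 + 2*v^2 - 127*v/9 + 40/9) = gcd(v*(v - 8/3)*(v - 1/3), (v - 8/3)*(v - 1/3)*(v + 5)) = v^2 - 3*v + 8/9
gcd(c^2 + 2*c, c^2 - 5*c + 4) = 1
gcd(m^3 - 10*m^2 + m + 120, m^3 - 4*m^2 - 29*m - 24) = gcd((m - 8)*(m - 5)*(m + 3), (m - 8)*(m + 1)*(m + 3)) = m^2 - 5*m - 24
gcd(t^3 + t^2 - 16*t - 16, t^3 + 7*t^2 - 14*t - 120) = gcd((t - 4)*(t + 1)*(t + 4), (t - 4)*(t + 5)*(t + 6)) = t - 4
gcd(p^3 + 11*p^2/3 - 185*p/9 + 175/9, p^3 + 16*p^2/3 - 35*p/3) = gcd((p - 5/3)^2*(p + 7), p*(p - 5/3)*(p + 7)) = p^2 + 16*p/3 - 35/3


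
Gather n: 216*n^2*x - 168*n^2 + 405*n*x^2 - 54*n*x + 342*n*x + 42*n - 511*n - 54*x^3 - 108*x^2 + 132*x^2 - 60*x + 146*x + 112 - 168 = n^2*(216*x - 168) + n*(405*x^2 + 288*x - 469) - 54*x^3 + 24*x^2 + 86*x - 56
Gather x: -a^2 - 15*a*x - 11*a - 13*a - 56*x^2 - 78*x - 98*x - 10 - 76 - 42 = -a^2 - 24*a - 56*x^2 + x*(-15*a - 176) - 128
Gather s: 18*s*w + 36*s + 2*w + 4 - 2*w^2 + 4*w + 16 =s*(18*w + 36) - 2*w^2 + 6*w + 20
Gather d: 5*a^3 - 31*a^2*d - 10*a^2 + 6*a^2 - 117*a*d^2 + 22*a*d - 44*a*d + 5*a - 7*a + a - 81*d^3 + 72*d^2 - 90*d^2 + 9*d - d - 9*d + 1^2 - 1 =5*a^3 - 4*a^2 - a - 81*d^3 + d^2*(-117*a - 18) + d*(-31*a^2 - 22*a - 1)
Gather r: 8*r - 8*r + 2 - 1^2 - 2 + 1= 0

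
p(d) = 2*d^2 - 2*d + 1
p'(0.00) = -2.00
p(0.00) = 1.00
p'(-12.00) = -50.00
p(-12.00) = 313.00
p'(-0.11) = -2.44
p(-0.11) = 1.24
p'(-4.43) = -19.72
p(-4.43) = 49.11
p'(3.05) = 10.20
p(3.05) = 13.50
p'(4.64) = 16.56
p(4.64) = 34.78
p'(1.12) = 2.48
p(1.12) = 1.27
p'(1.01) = 2.04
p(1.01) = 1.02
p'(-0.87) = -5.48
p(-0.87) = 4.25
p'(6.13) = 22.52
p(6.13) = 63.89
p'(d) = 4*d - 2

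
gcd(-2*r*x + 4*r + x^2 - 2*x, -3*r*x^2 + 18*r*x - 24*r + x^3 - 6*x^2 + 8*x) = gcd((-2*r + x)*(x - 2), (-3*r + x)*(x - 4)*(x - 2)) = x - 2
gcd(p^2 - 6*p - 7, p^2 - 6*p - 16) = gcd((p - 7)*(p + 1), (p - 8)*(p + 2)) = 1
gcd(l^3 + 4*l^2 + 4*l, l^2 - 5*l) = l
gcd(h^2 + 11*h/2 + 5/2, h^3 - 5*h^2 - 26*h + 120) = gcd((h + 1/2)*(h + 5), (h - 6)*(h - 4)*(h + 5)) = h + 5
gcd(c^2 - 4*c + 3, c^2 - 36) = 1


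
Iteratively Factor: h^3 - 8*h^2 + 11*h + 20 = (h + 1)*(h^2 - 9*h + 20) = (h - 5)*(h + 1)*(h - 4)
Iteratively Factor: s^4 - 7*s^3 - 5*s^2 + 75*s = (s - 5)*(s^3 - 2*s^2 - 15*s) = (s - 5)*(s + 3)*(s^2 - 5*s) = (s - 5)^2*(s + 3)*(s)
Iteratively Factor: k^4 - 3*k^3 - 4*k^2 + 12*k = (k)*(k^3 - 3*k^2 - 4*k + 12) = k*(k - 3)*(k^2 - 4) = k*(k - 3)*(k + 2)*(k - 2)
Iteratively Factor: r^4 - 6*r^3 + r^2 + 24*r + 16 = (r - 4)*(r^3 - 2*r^2 - 7*r - 4) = (r - 4)*(r + 1)*(r^2 - 3*r - 4) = (r - 4)^2*(r + 1)*(r + 1)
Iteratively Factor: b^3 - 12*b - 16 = (b + 2)*(b^2 - 2*b - 8) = (b + 2)^2*(b - 4)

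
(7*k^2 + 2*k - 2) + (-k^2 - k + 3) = 6*k^2 + k + 1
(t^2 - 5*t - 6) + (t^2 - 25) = 2*t^2 - 5*t - 31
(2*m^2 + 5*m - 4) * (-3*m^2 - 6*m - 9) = -6*m^4 - 27*m^3 - 36*m^2 - 21*m + 36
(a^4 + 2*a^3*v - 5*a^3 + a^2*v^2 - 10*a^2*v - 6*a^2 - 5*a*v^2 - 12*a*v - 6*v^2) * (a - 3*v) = a^5 - a^4*v - 5*a^4 - 5*a^3*v^2 + 5*a^3*v - 6*a^3 - 3*a^2*v^3 + 25*a^2*v^2 + 6*a^2*v + 15*a*v^3 + 30*a*v^2 + 18*v^3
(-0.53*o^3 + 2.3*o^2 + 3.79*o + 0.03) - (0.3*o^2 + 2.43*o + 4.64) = -0.53*o^3 + 2.0*o^2 + 1.36*o - 4.61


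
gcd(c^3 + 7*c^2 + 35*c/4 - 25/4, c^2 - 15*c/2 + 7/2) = c - 1/2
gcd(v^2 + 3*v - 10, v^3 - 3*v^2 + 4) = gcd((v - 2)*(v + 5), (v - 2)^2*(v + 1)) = v - 2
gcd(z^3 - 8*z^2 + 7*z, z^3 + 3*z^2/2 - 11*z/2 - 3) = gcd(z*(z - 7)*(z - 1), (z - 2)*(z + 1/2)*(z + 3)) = 1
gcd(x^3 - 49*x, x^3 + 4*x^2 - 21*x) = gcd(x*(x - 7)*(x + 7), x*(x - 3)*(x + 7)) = x^2 + 7*x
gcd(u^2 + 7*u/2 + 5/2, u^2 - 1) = u + 1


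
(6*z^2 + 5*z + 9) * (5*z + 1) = 30*z^3 + 31*z^2 + 50*z + 9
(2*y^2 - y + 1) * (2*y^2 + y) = 4*y^4 + y^2 + y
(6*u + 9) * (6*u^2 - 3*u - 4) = 36*u^3 + 36*u^2 - 51*u - 36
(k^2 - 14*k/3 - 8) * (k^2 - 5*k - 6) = k^4 - 29*k^3/3 + 28*k^2/3 + 68*k + 48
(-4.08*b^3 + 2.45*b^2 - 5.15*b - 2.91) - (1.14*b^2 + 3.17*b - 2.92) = -4.08*b^3 + 1.31*b^2 - 8.32*b + 0.00999999999999979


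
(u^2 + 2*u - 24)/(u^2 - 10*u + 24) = (u + 6)/(u - 6)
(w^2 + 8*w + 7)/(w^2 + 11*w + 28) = (w + 1)/(w + 4)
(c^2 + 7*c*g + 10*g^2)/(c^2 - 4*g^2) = (c + 5*g)/(c - 2*g)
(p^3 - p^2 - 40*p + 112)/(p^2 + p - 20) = (p^2 + 3*p - 28)/(p + 5)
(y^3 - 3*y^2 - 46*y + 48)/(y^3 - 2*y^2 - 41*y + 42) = (y - 8)/(y - 7)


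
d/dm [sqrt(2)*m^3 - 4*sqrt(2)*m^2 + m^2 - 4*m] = 3*sqrt(2)*m^2 - 8*sqrt(2)*m + 2*m - 4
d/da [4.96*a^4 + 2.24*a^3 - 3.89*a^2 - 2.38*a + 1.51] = 19.84*a^3 + 6.72*a^2 - 7.78*a - 2.38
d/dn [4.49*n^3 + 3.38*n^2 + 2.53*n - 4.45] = 13.47*n^2 + 6.76*n + 2.53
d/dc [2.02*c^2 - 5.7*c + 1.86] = 4.04*c - 5.7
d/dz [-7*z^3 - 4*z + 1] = -21*z^2 - 4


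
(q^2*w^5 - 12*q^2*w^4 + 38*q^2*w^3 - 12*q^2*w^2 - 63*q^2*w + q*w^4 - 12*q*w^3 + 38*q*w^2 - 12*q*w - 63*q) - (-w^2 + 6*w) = q^2*w^5 - 12*q^2*w^4 + 38*q^2*w^3 - 12*q^2*w^2 - 63*q^2*w + q*w^4 - 12*q*w^3 + 38*q*w^2 - 12*q*w - 63*q + w^2 - 6*w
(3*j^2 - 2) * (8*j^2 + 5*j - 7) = 24*j^4 + 15*j^3 - 37*j^2 - 10*j + 14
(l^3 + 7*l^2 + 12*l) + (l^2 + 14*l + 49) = l^3 + 8*l^2 + 26*l + 49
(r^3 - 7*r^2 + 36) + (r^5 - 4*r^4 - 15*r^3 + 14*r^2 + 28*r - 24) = r^5 - 4*r^4 - 14*r^3 + 7*r^2 + 28*r + 12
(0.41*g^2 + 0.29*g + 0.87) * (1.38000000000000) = 0.5658*g^2 + 0.4002*g + 1.2006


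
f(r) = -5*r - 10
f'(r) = -5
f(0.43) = -12.15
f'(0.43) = -5.00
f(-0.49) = -7.55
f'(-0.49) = -5.00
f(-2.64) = 3.20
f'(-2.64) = -5.00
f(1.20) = -16.00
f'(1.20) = -5.00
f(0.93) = -14.65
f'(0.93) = -5.00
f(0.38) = -11.90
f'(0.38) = -5.00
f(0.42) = -12.10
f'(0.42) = -5.00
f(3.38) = -26.90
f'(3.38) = -5.00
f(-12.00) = 50.00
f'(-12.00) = -5.00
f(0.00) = -10.00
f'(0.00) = -5.00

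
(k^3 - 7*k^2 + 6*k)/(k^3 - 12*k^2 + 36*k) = (k - 1)/(k - 6)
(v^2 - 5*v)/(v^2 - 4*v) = (v - 5)/(v - 4)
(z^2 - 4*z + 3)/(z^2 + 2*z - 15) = (z - 1)/(z + 5)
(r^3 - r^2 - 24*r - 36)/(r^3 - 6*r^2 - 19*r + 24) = (r^2 - 4*r - 12)/(r^2 - 9*r + 8)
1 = 1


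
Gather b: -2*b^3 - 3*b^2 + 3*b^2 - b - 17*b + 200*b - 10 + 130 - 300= -2*b^3 + 182*b - 180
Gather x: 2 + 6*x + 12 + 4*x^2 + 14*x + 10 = 4*x^2 + 20*x + 24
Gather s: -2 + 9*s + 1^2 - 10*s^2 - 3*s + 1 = -10*s^2 + 6*s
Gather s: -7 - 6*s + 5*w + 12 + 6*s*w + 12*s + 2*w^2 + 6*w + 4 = s*(6*w + 6) + 2*w^2 + 11*w + 9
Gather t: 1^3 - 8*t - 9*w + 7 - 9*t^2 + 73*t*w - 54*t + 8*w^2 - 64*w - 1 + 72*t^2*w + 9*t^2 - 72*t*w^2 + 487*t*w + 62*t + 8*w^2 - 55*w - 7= 72*t^2*w + t*(-72*w^2 + 560*w) + 16*w^2 - 128*w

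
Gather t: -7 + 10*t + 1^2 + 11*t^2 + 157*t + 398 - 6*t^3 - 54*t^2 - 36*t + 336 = -6*t^3 - 43*t^2 + 131*t + 728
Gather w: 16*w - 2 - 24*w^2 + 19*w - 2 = -24*w^2 + 35*w - 4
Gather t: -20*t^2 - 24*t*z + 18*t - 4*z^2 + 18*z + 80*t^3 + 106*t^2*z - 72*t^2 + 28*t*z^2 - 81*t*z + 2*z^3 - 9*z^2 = 80*t^3 + t^2*(106*z - 92) + t*(28*z^2 - 105*z + 18) + 2*z^3 - 13*z^2 + 18*z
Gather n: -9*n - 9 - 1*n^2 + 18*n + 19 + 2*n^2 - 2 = n^2 + 9*n + 8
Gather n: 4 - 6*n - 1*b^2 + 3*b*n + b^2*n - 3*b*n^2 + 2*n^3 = -b^2 - 3*b*n^2 + 2*n^3 + n*(b^2 + 3*b - 6) + 4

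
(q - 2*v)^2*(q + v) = q^3 - 3*q^2*v + 4*v^3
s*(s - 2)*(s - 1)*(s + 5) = s^4 + 2*s^3 - 13*s^2 + 10*s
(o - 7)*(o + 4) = o^2 - 3*o - 28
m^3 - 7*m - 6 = (m - 3)*(m + 1)*(m + 2)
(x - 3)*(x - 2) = x^2 - 5*x + 6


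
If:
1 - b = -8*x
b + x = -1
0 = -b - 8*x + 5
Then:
No Solution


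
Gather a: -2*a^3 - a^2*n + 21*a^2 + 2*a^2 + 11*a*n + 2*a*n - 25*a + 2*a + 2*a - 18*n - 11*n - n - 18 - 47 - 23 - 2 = -2*a^3 + a^2*(23 - n) + a*(13*n - 21) - 30*n - 90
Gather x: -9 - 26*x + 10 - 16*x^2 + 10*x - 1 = -16*x^2 - 16*x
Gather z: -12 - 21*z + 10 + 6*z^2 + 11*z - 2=6*z^2 - 10*z - 4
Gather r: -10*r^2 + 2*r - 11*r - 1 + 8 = -10*r^2 - 9*r + 7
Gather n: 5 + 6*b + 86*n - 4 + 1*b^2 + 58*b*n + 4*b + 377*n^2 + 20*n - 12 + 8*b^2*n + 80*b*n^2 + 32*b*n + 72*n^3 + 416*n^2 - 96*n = b^2 + 10*b + 72*n^3 + n^2*(80*b + 793) + n*(8*b^2 + 90*b + 10) - 11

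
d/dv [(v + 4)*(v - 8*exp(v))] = v - (v + 4)*(8*exp(v) - 1) - 8*exp(v)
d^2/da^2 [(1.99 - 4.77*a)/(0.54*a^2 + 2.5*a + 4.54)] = (-(1.08*a + 2.5)*(2.16*a + 5.0)*(4.77*a - 1.99) + (15.4548*a + 21.7008)*(0.54*a^2 + 2.5*a + 4.54))/(0.54*a^2 + 2.5*a + 4.54)^3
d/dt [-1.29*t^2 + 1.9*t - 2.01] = 1.9 - 2.58*t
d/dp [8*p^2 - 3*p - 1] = 16*p - 3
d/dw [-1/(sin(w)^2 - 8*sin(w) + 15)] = 2*(sin(w) - 4)*cos(w)/(sin(w)^2 - 8*sin(w) + 15)^2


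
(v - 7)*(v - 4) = v^2 - 11*v + 28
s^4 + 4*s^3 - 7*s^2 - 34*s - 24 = (s - 3)*(s + 1)*(s + 2)*(s + 4)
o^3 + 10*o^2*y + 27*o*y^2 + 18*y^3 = (o + y)*(o + 3*y)*(o + 6*y)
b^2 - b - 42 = (b - 7)*(b + 6)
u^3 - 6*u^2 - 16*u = u*(u - 8)*(u + 2)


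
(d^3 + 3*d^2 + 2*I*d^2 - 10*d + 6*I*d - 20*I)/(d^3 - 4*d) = (d^2 + d*(5 + 2*I) + 10*I)/(d*(d + 2))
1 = 1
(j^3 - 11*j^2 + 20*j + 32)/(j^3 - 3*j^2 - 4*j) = (j - 8)/j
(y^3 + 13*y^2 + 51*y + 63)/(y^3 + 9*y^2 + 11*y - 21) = (y + 3)/(y - 1)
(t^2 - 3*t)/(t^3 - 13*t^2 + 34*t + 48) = t*(t - 3)/(t^3 - 13*t^2 + 34*t + 48)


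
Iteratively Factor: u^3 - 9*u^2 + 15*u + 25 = (u - 5)*(u^2 - 4*u - 5) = (u - 5)*(u + 1)*(u - 5)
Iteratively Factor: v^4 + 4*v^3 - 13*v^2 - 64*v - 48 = (v + 3)*(v^3 + v^2 - 16*v - 16) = (v + 3)*(v + 4)*(v^2 - 3*v - 4) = (v + 1)*(v + 3)*(v + 4)*(v - 4)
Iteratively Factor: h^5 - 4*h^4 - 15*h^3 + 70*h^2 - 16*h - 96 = (h - 3)*(h^4 - h^3 - 18*h^2 + 16*h + 32) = (h - 3)*(h - 2)*(h^3 + h^2 - 16*h - 16) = (h - 4)*(h - 3)*(h - 2)*(h^2 + 5*h + 4) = (h - 4)*(h - 3)*(h - 2)*(h + 4)*(h + 1)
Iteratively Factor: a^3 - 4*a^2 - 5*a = (a)*(a^2 - 4*a - 5) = a*(a - 5)*(a + 1)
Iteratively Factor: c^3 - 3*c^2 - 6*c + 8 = (c - 1)*(c^2 - 2*c - 8) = (c - 1)*(c + 2)*(c - 4)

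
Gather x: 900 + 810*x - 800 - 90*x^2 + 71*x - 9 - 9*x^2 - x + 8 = -99*x^2 + 880*x + 99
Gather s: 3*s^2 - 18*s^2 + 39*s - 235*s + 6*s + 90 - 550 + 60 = -15*s^2 - 190*s - 400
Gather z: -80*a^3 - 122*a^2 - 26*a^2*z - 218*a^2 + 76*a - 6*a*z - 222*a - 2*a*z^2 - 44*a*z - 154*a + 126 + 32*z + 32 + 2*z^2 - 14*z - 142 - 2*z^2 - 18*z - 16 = -80*a^3 - 340*a^2 - 2*a*z^2 - 300*a + z*(-26*a^2 - 50*a)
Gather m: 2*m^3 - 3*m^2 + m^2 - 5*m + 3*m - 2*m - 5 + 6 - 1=2*m^3 - 2*m^2 - 4*m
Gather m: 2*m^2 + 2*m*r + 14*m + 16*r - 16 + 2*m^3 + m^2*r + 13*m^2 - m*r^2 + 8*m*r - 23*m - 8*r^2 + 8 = 2*m^3 + m^2*(r + 15) + m*(-r^2 + 10*r - 9) - 8*r^2 + 16*r - 8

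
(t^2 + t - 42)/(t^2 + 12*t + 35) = (t - 6)/(t + 5)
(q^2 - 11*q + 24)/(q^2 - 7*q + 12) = (q - 8)/(q - 4)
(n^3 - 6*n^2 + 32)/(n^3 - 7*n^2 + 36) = (n^2 - 8*n + 16)/(n^2 - 9*n + 18)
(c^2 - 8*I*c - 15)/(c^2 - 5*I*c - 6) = (c - 5*I)/(c - 2*I)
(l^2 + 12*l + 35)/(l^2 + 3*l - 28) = (l + 5)/(l - 4)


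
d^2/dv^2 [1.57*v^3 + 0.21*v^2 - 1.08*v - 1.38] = 9.42*v + 0.42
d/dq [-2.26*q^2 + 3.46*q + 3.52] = 3.46 - 4.52*q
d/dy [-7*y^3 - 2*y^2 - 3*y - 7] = -21*y^2 - 4*y - 3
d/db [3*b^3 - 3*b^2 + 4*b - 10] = 9*b^2 - 6*b + 4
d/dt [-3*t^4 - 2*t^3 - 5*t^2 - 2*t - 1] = -12*t^3 - 6*t^2 - 10*t - 2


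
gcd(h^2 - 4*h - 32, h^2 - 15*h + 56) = h - 8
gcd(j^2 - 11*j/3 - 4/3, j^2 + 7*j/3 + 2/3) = j + 1/3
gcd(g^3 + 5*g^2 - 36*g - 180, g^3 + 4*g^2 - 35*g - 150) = g^2 - g - 30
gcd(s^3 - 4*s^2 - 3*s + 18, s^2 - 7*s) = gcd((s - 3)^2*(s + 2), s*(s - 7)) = 1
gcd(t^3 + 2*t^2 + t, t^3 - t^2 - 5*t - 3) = t^2 + 2*t + 1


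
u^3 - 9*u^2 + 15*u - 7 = (u - 7)*(u - 1)^2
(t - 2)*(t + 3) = t^2 + t - 6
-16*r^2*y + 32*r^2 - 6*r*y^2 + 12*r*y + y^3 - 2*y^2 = (-8*r + y)*(2*r + y)*(y - 2)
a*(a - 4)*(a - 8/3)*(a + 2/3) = a^4 - 6*a^3 + 56*a^2/9 + 64*a/9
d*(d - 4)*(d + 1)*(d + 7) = d^4 + 4*d^3 - 25*d^2 - 28*d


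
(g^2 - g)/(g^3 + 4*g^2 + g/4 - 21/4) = 4*g/(4*g^2 + 20*g + 21)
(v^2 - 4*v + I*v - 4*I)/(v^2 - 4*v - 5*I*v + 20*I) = (v + I)/(v - 5*I)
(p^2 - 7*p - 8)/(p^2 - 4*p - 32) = (p + 1)/(p + 4)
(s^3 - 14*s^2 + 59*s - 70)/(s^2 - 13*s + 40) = (s^2 - 9*s + 14)/(s - 8)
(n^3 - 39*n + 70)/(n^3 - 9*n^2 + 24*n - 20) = (n + 7)/(n - 2)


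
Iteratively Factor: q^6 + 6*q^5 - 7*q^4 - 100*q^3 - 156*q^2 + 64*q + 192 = (q - 4)*(q^5 + 10*q^4 + 33*q^3 + 32*q^2 - 28*q - 48) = (q - 4)*(q + 2)*(q^4 + 8*q^3 + 17*q^2 - 2*q - 24) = (q - 4)*(q - 1)*(q + 2)*(q^3 + 9*q^2 + 26*q + 24) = (q - 4)*(q - 1)*(q + 2)*(q + 3)*(q^2 + 6*q + 8) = (q - 4)*(q - 1)*(q + 2)^2*(q + 3)*(q + 4)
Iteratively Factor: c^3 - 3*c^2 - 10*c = (c + 2)*(c^2 - 5*c) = (c - 5)*(c + 2)*(c)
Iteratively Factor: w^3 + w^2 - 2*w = (w - 1)*(w^2 + 2*w) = w*(w - 1)*(w + 2)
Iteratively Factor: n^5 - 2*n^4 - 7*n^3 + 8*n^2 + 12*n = (n + 2)*(n^4 - 4*n^3 + n^2 + 6*n) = (n + 1)*(n + 2)*(n^3 - 5*n^2 + 6*n) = n*(n + 1)*(n + 2)*(n^2 - 5*n + 6) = n*(n - 2)*(n + 1)*(n + 2)*(n - 3)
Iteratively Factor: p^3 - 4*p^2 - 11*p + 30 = (p - 2)*(p^2 - 2*p - 15) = (p - 2)*(p + 3)*(p - 5)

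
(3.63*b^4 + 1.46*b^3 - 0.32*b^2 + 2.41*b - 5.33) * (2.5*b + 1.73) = 9.075*b^5 + 9.9299*b^4 + 1.7258*b^3 + 5.4714*b^2 - 9.1557*b - 9.2209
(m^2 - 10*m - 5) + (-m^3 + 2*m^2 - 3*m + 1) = -m^3 + 3*m^2 - 13*m - 4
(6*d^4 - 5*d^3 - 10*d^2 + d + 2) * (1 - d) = -6*d^5 + 11*d^4 + 5*d^3 - 11*d^2 - d + 2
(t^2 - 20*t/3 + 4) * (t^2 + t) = t^4 - 17*t^3/3 - 8*t^2/3 + 4*t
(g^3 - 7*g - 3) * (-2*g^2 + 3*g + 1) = -2*g^5 + 3*g^4 + 15*g^3 - 15*g^2 - 16*g - 3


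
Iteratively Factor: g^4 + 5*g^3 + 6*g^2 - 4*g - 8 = (g + 2)*(g^3 + 3*g^2 - 4) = (g + 2)^2*(g^2 + g - 2) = (g - 1)*(g + 2)^2*(g + 2)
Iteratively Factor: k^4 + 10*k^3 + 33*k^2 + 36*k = (k)*(k^3 + 10*k^2 + 33*k + 36) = k*(k + 4)*(k^2 + 6*k + 9) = k*(k + 3)*(k + 4)*(k + 3)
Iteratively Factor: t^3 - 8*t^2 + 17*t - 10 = (t - 5)*(t^2 - 3*t + 2) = (t - 5)*(t - 1)*(t - 2)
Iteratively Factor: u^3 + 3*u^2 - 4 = (u - 1)*(u^2 + 4*u + 4) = (u - 1)*(u + 2)*(u + 2)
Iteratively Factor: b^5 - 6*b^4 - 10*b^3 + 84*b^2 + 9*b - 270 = (b + 3)*(b^4 - 9*b^3 + 17*b^2 + 33*b - 90) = (b - 3)*(b + 3)*(b^3 - 6*b^2 - b + 30) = (b - 3)^2*(b + 3)*(b^2 - 3*b - 10) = (b - 3)^2*(b + 2)*(b + 3)*(b - 5)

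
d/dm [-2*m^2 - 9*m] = -4*m - 9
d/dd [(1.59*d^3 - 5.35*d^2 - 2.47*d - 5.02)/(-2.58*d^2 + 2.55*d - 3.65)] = (-4.1022*d^4 + 8.109*d^3 - 37.4256*d^2 + 13.1518*d + 21.8165)/(6.6564*d^4 - 13.158*d^3 + 25.3365*d^2 - 18.615*d + 13.3225)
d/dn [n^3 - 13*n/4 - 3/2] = 3*n^2 - 13/4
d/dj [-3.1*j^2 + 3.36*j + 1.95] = 3.36 - 6.2*j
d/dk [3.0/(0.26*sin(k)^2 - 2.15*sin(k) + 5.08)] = (6.45 - 1.56*sin(k))*cos(k)/(0.26*sin(k)^2 - 2.15*sin(k) + 5.08)^2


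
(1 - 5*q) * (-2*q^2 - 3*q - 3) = 10*q^3 + 13*q^2 + 12*q - 3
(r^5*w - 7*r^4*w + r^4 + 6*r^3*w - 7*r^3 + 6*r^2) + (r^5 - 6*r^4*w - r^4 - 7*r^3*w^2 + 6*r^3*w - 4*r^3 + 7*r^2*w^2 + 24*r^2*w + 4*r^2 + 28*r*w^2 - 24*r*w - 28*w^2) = r^5*w + r^5 - 13*r^4*w - 7*r^3*w^2 + 12*r^3*w - 11*r^3 + 7*r^2*w^2 + 24*r^2*w + 10*r^2 + 28*r*w^2 - 24*r*w - 28*w^2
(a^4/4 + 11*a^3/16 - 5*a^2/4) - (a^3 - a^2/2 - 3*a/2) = a^4/4 - 5*a^3/16 - 3*a^2/4 + 3*a/2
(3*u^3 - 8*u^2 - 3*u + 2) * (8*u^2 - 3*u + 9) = 24*u^5 - 73*u^4 + 27*u^3 - 47*u^2 - 33*u + 18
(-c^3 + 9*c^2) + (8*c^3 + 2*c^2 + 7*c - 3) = 7*c^3 + 11*c^2 + 7*c - 3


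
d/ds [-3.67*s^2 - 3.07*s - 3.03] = -7.34*s - 3.07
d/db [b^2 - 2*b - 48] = 2*b - 2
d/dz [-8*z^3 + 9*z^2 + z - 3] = -24*z^2 + 18*z + 1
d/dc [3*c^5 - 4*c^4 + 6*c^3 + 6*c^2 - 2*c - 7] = 15*c^4 - 16*c^3 + 18*c^2 + 12*c - 2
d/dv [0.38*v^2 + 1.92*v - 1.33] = 0.76*v + 1.92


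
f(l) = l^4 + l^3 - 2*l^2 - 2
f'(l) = 4*l^3 + 3*l^2 - 4*l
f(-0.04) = -2.00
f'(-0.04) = 0.16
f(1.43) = 1.02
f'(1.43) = 12.11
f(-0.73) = -3.17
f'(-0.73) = 2.96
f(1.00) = -2.00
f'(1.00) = 3.00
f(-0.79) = -3.35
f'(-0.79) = 3.06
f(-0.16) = -2.05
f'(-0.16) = 0.70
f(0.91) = -2.22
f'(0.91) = 1.86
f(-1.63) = -4.59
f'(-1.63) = -2.83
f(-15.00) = 46798.00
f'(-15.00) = -12765.00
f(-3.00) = 34.00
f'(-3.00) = -69.00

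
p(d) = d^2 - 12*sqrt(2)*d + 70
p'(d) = 2*d - 12*sqrt(2)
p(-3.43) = 139.97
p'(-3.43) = -23.83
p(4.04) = 17.76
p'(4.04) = -8.89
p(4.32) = 15.35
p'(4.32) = -8.33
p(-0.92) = 86.46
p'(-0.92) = -18.81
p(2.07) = 39.16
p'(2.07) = -12.83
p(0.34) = 64.35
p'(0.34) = -16.29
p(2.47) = 34.18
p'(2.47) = -12.03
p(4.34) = 15.18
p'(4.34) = -8.29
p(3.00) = 28.09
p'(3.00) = -10.97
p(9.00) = -1.74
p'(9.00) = 1.03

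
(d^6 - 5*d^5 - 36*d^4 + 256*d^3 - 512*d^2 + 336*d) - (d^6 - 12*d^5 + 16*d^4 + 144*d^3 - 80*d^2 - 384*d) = 7*d^5 - 52*d^4 + 112*d^3 - 432*d^2 + 720*d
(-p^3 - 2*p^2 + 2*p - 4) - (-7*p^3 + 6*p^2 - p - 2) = 6*p^3 - 8*p^2 + 3*p - 2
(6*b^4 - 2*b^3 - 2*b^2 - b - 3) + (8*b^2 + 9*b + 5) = 6*b^4 - 2*b^3 + 6*b^2 + 8*b + 2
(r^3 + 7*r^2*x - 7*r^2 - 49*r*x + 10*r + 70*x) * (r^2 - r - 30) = r^5 + 7*r^4*x - 8*r^4 - 56*r^3*x - 13*r^3 - 91*r^2*x + 200*r^2 + 1400*r*x - 300*r - 2100*x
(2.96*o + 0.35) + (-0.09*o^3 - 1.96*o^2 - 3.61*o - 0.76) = -0.09*o^3 - 1.96*o^2 - 0.65*o - 0.41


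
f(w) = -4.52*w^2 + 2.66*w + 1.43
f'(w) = 2.66 - 9.04*w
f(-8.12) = -318.19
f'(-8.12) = 76.06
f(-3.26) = -55.28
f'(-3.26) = 32.13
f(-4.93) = -121.54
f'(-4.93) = 47.23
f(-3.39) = -59.53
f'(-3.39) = 33.31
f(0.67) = 1.18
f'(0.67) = -3.40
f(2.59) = -22.00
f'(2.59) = -20.75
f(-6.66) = -216.77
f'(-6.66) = 62.87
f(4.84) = -91.58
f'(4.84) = -41.09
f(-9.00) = -388.63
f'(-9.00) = 84.02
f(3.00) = -31.27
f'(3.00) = -24.46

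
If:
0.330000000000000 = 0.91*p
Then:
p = 0.36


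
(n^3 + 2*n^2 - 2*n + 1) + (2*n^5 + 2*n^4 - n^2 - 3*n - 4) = 2*n^5 + 2*n^4 + n^3 + n^2 - 5*n - 3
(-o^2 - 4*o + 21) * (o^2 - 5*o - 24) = -o^4 + o^3 + 65*o^2 - 9*o - 504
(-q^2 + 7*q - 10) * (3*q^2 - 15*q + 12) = -3*q^4 + 36*q^3 - 147*q^2 + 234*q - 120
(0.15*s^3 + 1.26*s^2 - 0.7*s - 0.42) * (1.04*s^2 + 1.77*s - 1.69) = 0.156*s^5 + 1.5759*s^4 + 1.2487*s^3 - 3.8052*s^2 + 0.4396*s + 0.7098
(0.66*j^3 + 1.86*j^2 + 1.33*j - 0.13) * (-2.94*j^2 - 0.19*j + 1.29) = -1.9404*j^5 - 5.5938*j^4 - 3.4122*j^3 + 2.5289*j^2 + 1.7404*j - 0.1677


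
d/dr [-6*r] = -6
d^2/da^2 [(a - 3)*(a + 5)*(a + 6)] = 6*a + 16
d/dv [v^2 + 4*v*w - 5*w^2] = 2*v + 4*w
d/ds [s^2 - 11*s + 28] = 2*s - 11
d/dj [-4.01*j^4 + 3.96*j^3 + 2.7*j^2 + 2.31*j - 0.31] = -16.04*j^3 + 11.88*j^2 + 5.4*j + 2.31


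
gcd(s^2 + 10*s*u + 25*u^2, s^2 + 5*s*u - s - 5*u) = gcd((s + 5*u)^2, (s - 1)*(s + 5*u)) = s + 5*u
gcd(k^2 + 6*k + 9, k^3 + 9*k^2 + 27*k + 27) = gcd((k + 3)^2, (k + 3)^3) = k^2 + 6*k + 9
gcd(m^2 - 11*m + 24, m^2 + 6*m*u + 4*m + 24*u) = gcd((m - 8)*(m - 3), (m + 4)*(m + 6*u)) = 1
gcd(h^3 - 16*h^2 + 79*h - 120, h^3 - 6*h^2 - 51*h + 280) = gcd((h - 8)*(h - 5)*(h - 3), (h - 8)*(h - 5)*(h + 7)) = h^2 - 13*h + 40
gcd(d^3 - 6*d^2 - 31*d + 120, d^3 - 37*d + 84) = d - 3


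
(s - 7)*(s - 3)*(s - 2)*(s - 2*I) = s^4 - 12*s^3 - 2*I*s^3 + 41*s^2 + 24*I*s^2 - 42*s - 82*I*s + 84*I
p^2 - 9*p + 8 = (p - 8)*(p - 1)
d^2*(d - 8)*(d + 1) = d^4 - 7*d^3 - 8*d^2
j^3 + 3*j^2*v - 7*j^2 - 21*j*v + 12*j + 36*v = (j - 4)*(j - 3)*(j + 3*v)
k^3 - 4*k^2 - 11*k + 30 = (k - 5)*(k - 2)*(k + 3)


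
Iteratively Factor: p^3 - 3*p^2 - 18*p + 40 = (p + 4)*(p^2 - 7*p + 10) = (p - 5)*(p + 4)*(p - 2)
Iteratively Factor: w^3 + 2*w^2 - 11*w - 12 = (w + 1)*(w^2 + w - 12) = (w - 3)*(w + 1)*(w + 4)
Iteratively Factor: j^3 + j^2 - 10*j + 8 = (j - 2)*(j^2 + 3*j - 4) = (j - 2)*(j + 4)*(j - 1)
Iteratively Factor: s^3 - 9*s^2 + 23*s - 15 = (s - 5)*(s^2 - 4*s + 3) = (s - 5)*(s - 1)*(s - 3)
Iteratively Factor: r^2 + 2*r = (r + 2)*(r)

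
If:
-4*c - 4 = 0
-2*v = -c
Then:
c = -1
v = -1/2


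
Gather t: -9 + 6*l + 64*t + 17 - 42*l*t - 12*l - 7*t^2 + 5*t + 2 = -6*l - 7*t^2 + t*(69 - 42*l) + 10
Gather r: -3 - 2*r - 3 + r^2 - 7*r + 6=r^2 - 9*r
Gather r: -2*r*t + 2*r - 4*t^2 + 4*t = r*(2 - 2*t) - 4*t^2 + 4*t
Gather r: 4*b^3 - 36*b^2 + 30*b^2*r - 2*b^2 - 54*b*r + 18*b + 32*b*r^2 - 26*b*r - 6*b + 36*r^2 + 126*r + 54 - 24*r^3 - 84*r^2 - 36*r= 4*b^3 - 38*b^2 + 12*b - 24*r^3 + r^2*(32*b - 48) + r*(30*b^2 - 80*b + 90) + 54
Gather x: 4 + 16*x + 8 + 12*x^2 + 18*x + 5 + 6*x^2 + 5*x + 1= 18*x^2 + 39*x + 18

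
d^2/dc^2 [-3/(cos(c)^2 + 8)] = 6*(2*sin(c)^4 + 15*sin(c)^2 - 9)/(cos(c)^2 + 8)^3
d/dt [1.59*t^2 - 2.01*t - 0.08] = 3.18*t - 2.01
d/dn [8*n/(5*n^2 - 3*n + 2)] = 8*(2 - 5*n^2)/(25*n^4 - 30*n^3 + 29*n^2 - 12*n + 4)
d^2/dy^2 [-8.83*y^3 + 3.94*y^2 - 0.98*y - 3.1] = 7.88 - 52.98*y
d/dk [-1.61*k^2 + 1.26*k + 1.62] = 1.26 - 3.22*k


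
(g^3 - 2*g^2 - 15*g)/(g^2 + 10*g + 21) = g*(g - 5)/(g + 7)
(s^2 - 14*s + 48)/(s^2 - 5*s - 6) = (s - 8)/(s + 1)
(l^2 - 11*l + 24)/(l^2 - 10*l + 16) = (l - 3)/(l - 2)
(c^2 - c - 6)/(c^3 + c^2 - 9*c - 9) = (c + 2)/(c^2 + 4*c + 3)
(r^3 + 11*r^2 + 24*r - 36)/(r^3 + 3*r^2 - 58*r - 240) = (r^2 + 5*r - 6)/(r^2 - 3*r - 40)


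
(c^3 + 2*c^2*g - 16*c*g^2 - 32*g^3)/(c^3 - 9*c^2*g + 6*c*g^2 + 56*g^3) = (c + 4*g)/(c - 7*g)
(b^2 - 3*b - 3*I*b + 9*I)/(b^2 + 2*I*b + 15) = (b - 3)/(b + 5*I)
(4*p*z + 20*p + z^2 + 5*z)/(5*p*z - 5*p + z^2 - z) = (4*p*z + 20*p + z^2 + 5*z)/(5*p*z - 5*p + z^2 - z)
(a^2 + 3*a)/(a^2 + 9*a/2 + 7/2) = 2*a*(a + 3)/(2*a^2 + 9*a + 7)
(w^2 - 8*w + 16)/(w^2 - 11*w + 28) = (w - 4)/(w - 7)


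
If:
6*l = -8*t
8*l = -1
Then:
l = -1/8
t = 3/32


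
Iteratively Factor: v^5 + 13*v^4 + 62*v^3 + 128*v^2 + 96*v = (v + 3)*(v^4 + 10*v^3 + 32*v^2 + 32*v) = v*(v + 3)*(v^3 + 10*v^2 + 32*v + 32) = v*(v + 3)*(v + 4)*(v^2 + 6*v + 8) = v*(v + 3)*(v + 4)^2*(v + 2)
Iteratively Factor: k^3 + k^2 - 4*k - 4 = (k + 1)*(k^2 - 4) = (k - 2)*(k + 1)*(k + 2)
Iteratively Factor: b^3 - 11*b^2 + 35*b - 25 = (b - 5)*(b^2 - 6*b + 5) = (b - 5)^2*(b - 1)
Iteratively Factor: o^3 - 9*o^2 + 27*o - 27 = (o - 3)*(o^2 - 6*o + 9) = (o - 3)^2*(o - 3)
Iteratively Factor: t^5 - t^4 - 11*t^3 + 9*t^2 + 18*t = (t - 3)*(t^4 + 2*t^3 - 5*t^2 - 6*t) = t*(t - 3)*(t^3 + 2*t^2 - 5*t - 6) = t*(t - 3)*(t - 2)*(t^2 + 4*t + 3) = t*(t - 3)*(t - 2)*(t + 3)*(t + 1)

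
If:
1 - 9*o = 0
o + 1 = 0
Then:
No Solution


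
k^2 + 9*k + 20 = (k + 4)*(k + 5)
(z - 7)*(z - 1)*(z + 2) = z^3 - 6*z^2 - 9*z + 14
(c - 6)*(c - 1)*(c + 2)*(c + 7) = c^4 + 2*c^3 - 43*c^2 - 44*c + 84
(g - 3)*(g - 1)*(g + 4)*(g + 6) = g^4 + 6*g^3 - 13*g^2 - 66*g + 72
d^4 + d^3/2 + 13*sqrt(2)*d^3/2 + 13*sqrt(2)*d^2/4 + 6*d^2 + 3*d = d*(d + 1/2)*(d + sqrt(2)/2)*(d + 6*sqrt(2))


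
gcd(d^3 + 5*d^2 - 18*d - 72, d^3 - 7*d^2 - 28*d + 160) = d - 4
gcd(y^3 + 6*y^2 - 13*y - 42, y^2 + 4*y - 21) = y^2 + 4*y - 21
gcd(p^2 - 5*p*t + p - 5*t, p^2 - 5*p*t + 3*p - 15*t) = p - 5*t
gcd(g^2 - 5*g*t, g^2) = g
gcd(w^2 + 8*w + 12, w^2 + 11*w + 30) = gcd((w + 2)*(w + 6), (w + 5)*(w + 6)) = w + 6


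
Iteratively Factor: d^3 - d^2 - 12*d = (d)*(d^2 - d - 12) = d*(d + 3)*(d - 4)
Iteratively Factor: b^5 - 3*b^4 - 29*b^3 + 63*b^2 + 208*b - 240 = (b + 3)*(b^4 - 6*b^3 - 11*b^2 + 96*b - 80) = (b - 5)*(b + 3)*(b^3 - b^2 - 16*b + 16) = (b - 5)*(b - 1)*(b + 3)*(b^2 - 16) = (b - 5)*(b - 1)*(b + 3)*(b + 4)*(b - 4)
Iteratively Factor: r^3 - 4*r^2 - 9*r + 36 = (r - 3)*(r^2 - r - 12) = (r - 4)*(r - 3)*(r + 3)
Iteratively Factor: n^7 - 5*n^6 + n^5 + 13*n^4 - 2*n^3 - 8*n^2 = (n - 1)*(n^6 - 4*n^5 - 3*n^4 + 10*n^3 + 8*n^2) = (n - 1)*(n + 1)*(n^5 - 5*n^4 + 2*n^3 + 8*n^2) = (n - 1)*(n + 1)^2*(n^4 - 6*n^3 + 8*n^2) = n*(n - 1)*(n + 1)^2*(n^3 - 6*n^2 + 8*n) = n*(n - 2)*(n - 1)*(n + 1)^2*(n^2 - 4*n) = n*(n - 4)*(n - 2)*(n - 1)*(n + 1)^2*(n)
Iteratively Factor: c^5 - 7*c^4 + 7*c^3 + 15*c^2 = (c + 1)*(c^4 - 8*c^3 + 15*c^2) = (c - 3)*(c + 1)*(c^3 - 5*c^2) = c*(c - 3)*(c + 1)*(c^2 - 5*c) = c*(c - 5)*(c - 3)*(c + 1)*(c)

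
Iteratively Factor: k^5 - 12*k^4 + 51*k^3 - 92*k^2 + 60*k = (k - 2)*(k^4 - 10*k^3 + 31*k^2 - 30*k) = k*(k - 2)*(k^3 - 10*k^2 + 31*k - 30) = k*(k - 2)^2*(k^2 - 8*k + 15) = k*(k - 3)*(k - 2)^2*(k - 5)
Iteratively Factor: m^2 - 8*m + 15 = (m - 5)*(m - 3)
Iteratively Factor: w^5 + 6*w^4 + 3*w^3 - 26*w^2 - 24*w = (w + 4)*(w^4 + 2*w^3 - 5*w^2 - 6*w) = (w + 1)*(w + 4)*(w^3 + w^2 - 6*w) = (w - 2)*(w + 1)*(w + 4)*(w^2 + 3*w) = (w - 2)*(w + 1)*(w + 3)*(w + 4)*(w)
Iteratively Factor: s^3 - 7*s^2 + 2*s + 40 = (s + 2)*(s^2 - 9*s + 20) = (s - 5)*(s + 2)*(s - 4)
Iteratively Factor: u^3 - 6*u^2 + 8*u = (u)*(u^2 - 6*u + 8) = u*(u - 4)*(u - 2)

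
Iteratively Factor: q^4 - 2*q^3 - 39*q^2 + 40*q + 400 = (q - 5)*(q^3 + 3*q^2 - 24*q - 80) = (q - 5)*(q + 4)*(q^2 - q - 20) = (q - 5)*(q + 4)^2*(q - 5)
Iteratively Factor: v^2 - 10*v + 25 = (v - 5)*(v - 5)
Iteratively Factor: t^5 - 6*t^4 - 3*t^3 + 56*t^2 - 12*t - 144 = (t - 3)*(t^4 - 3*t^3 - 12*t^2 + 20*t + 48) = (t - 3)^2*(t^3 - 12*t - 16) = (t - 3)^2*(t + 2)*(t^2 - 2*t - 8) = (t - 3)^2*(t + 2)^2*(t - 4)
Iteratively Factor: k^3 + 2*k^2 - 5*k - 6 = (k + 1)*(k^2 + k - 6) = (k - 2)*(k + 1)*(k + 3)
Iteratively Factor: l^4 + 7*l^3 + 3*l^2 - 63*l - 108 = (l + 3)*(l^3 + 4*l^2 - 9*l - 36) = (l - 3)*(l + 3)*(l^2 + 7*l + 12) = (l - 3)*(l + 3)*(l + 4)*(l + 3)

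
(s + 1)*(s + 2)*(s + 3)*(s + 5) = s^4 + 11*s^3 + 41*s^2 + 61*s + 30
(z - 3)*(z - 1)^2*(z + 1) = z^4 - 4*z^3 + 2*z^2 + 4*z - 3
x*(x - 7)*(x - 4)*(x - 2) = x^4 - 13*x^3 + 50*x^2 - 56*x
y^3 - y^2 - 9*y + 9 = (y - 3)*(y - 1)*(y + 3)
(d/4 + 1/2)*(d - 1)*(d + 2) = d^3/4 + 3*d^2/4 - 1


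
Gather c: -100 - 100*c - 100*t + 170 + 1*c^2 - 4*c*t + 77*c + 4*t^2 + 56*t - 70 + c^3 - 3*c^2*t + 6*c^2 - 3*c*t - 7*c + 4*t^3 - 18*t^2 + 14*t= c^3 + c^2*(7 - 3*t) + c*(-7*t - 30) + 4*t^3 - 14*t^2 - 30*t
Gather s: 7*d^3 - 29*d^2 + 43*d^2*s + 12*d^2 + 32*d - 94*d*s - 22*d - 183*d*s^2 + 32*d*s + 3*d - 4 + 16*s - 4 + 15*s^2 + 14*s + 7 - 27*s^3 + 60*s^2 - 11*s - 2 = 7*d^3 - 17*d^2 + 13*d - 27*s^3 + s^2*(75 - 183*d) + s*(43*d^2 - 62*d + 19) - 3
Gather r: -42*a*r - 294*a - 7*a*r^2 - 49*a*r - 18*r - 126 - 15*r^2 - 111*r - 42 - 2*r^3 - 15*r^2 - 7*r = -294*a - 2*r^3 + r^2*(-7*a - 30) + r*(-91*a - 136) - 168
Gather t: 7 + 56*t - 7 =56*t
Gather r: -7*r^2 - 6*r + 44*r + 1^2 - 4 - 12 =-7*r^2 + 38*r - 15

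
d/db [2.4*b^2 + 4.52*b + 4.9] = 4.8*b + 4.52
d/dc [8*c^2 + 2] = 16*c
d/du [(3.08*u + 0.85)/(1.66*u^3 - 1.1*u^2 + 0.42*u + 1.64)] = (-10.2256*u^3 - 0.844999999999999*u^2 + 1.87*u + 4.6942)/(2.7556*u^6 - 3.652*u^5 + 2.6044*u^4 + 4.5208*u^3 - 3.4316*u^2 + 1.3776*u + 2.6896)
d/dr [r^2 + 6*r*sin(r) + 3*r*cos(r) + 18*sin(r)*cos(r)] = -3*r*sin(r) + 6*r*cos(r) + 2*r + 6*sin(r) + 3*cos(r) + 18*cos(2*r)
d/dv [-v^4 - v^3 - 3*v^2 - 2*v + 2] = -4*v^3 - 3*v^2 - 6*v - 2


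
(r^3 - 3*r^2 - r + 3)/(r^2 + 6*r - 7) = (r^2 - 2*r - 3)/(r + 7)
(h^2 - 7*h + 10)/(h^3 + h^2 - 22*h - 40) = (h - 2)/(h^2 + 6*h + 8)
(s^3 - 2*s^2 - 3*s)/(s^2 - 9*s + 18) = s*(s + 1)/(s - 6)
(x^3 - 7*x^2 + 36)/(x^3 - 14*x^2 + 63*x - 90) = (x + 2)/(x - 5)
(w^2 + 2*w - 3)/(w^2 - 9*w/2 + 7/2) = 2*(w + 3)/(2*w - 7)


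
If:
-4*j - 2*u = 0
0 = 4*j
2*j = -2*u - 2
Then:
No Solution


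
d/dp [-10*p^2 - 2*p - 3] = -20*p - 2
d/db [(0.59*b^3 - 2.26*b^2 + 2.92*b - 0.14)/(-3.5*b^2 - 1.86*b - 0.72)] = (-2.065*b^4 - 2.1948*b^3 + 13.1492*b^2 + 2.2744*b - 2.3628)/(12.25*b^4 + 13.02*b^3 + 8.4996*b^2 + 2.6784*b + 0.5184)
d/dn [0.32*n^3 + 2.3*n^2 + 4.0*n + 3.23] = 0.96*n^2 + 4.6*n + 4.0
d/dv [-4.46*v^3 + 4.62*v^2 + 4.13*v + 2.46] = -13.38*v^2 + 9.24*v + 4.13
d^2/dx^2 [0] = 0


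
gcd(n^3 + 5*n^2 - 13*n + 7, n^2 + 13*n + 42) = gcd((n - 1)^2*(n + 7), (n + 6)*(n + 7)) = n + 7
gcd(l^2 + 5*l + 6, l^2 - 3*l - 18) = l + 3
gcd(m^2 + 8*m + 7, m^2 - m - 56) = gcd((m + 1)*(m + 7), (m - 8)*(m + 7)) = m + 7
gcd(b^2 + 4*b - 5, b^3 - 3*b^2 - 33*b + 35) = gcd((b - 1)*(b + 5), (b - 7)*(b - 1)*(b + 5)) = b^2 + 4*b - 5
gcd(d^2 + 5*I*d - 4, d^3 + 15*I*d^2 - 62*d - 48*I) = d + I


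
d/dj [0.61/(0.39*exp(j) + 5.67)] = -0.2379*exp(j)/(0.39*exp(j) + 5.67)^2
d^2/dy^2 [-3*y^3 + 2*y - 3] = -18*y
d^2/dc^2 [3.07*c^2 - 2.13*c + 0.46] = 6.14000000000000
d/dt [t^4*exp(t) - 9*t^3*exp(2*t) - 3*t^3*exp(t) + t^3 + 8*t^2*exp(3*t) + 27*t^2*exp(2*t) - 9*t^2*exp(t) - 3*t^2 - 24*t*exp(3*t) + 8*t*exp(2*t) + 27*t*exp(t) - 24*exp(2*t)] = t^4*exp(t) - 18*t^3*exp(2*t) + t^3*exp(t) + 24*t^2*exp(3*t) + 27*t^2*exp(2*t) - 18*t^2*exp(t) + 3*t^2 - 56*t*exp(3*t) + 70*t*exp(2*t) + 9*t*exp(t) - 6*t - 24*exp(3*t) - 40*exp(2*t) + 27*exp(t)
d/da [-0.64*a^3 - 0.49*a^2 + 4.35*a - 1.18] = -1.92*a^2 - 0.98*a + 4.35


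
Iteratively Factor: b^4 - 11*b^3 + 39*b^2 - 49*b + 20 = (b - 1)*(b^3 - 10*b^2 + 29*b - 20) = (b - 1)^2*(b^2 - 9*b + 20) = (b - 5)*(b - 1)^2*(b - 4)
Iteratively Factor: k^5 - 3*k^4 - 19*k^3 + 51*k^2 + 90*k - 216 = (k - 2)*(k^4 - k^3 - 21*k^2 + 9*k + 108) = (k - 2)*(k + 3)*(k^3 - 4*k^2 - 9*k + 36) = (k - 3)*(k - 2)*(k + 3)*(k^2 - k - 12) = (k - 3)*(k - 2)*(k + 3)^2*(k - 4)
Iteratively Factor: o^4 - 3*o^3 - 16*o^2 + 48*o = (o + 4)*(o^3 - 7*o^2 + 12*o) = (o - 4)*(o + 4)*(o^2 - 3*o) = (o - 4)*(o - 3)*(o + 4)*(o)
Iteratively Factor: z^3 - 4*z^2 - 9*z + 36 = (z - 4)*(z^2 - 9) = (z - 4)*(z + 3)*(z - 3)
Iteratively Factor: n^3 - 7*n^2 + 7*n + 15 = (n - 3)*(n^2 - 4*n - 5) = (n - 3)*(n + 1)*(n - 5)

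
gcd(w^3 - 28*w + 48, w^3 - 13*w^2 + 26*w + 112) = 1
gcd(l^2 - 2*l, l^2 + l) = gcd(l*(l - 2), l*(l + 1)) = l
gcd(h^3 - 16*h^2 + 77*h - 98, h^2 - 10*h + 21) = h - 7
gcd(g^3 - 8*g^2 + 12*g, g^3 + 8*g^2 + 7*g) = g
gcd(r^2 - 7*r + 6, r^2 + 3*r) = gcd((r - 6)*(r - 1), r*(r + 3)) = 1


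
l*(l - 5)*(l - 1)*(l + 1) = l^4 - 5*l^3 - l^2 + 5*l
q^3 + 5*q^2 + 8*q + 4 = (q + 1)*(q + 2)^2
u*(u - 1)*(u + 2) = u^3 + u^2 - 2*u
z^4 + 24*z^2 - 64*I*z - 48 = (z - 2*I)^3*(z + 6*I)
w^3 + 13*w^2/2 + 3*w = w*(w + 1/2)*(w + 6)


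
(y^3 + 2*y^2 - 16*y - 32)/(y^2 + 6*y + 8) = y - 4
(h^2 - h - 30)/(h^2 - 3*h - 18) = (h + 5)/(h + 3)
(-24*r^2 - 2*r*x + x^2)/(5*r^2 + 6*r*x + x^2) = (-24*r^2 - 2*r*x + x^2)/(5*r^2 + 6*r*x + x^2)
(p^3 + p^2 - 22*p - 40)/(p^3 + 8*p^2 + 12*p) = (p^2 - p - 20)/(p*(p + 6))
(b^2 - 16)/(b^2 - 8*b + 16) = (b + 4)/(b - 4)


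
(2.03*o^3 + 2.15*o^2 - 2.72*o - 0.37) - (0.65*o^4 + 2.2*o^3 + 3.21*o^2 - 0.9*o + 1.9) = -0.65*o^4 - 0.17*o^3 - 1.06*o^2 - 1.82*o - 2.27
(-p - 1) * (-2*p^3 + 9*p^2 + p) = 2*p^4 - 7*p^3 - 10*p^2 - p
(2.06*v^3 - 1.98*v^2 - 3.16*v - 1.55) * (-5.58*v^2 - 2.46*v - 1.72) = -11.4948*v^5 + 5.9808*v^4 + 18.9604*v^3 + 19.8282*v^2 + 9.2482*v + 2.666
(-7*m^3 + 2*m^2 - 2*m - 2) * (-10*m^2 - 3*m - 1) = 70*m^5 + m^4 + 21*m^3 + 24*m^2 + 8*m + 2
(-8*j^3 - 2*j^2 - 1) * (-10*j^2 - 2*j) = 80*j^5 + 36*j^4 + 4*j^3 + 10*j^2 + 2*j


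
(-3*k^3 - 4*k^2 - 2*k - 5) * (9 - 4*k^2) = 12*k^5 + 16*k^4 - 19*k^3 - 16*k^2 - 18*k - 45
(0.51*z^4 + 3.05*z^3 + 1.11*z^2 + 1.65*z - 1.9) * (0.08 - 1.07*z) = -0.5457*z^5 - 3.2227*z^4 - 0.9437*z^3 - 1.6767*z^2 + 2.165*z - 0.152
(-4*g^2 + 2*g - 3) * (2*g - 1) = -8*g^3 + 8*g^2 - 8*g + 3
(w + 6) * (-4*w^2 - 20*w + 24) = -4*w^3 - 44*w^2 - 96*w + 144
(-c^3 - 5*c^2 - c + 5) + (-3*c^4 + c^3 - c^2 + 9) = -3*c^4 - 6*c^2 - c + 14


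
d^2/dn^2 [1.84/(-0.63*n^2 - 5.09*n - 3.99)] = (1.460592*n^2 + 11.800656*n - 1.84*(1.26*n + 5.09)*(2.52*n + 10.18) + 9.250416)/(0.63*n^2 + 5.09*n + 3.99)^3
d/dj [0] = 0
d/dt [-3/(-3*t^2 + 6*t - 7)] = 18*(1 - t)/(3*t^2 - 6*t + 7)^2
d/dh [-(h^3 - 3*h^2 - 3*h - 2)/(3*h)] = -2*h/3 + 1 - 2/(3*h^2)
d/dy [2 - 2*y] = -2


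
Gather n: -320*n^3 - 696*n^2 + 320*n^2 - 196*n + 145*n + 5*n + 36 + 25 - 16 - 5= -320*n^3 - 376*n^2 - 46*n + 40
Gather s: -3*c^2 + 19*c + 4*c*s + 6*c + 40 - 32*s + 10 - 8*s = -3*c^2 + 25*c + s*(4*c - 40) + 50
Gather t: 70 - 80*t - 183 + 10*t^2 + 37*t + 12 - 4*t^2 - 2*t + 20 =6*t^2 - 45*t - 81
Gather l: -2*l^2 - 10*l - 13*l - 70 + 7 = -2*l^2 - 23*l - 63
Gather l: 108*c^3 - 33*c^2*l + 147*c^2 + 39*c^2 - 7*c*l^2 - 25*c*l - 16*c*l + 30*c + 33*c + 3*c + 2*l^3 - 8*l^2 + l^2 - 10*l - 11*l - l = 108*c^3 + 186*c^2 + 66*c + 2*l^3 + l^2*(-7*c - 7) + l*(-33*c^2 - 41*c - 22)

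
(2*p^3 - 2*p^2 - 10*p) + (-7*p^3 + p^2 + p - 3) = -5*p^3 - p^2 - 9*p - 3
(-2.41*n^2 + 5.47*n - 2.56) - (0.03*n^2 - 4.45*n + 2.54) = -2.44*n^2 + 9.92*n - 5.1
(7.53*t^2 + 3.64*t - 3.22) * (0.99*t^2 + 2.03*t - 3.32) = 7.4547*t^4 + 18.8895*t^3 - 20.7982*t^2 - 18.6214*t + 10.6904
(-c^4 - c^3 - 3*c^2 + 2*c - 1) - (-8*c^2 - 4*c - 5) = -c^4 - c^3 + 5*c^2 + 6*c + 4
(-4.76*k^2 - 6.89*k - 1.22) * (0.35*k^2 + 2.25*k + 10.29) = -1.666*k^4 - 13.1215*k^3 - 64.9099*k^2 - 73.6431*k - 12.5538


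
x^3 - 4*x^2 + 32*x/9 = x*(x - 8/3)*(x - 4/3)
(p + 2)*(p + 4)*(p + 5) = p^3 + 11*p^2 + 38*p + 40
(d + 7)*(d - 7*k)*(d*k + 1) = d^3*k - 7*d^2*k^2 + 7*d^2*k + d^2 - 49*d*k^2 - 7*d*k + 7*d - 49*k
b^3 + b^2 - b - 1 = (b - 1)*(b + 1)^2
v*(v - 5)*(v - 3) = v^3 - 8*v^2 + 15*v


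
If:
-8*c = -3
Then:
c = 3/8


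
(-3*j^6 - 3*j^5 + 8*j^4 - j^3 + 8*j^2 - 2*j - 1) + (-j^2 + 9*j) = -3*j^6 - 3*j^5 + 8*j^4 - j^3 + 7*j^2 + 7*j - 1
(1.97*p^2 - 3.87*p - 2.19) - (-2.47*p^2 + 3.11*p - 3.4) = 4.44*p^2 - 6.98*p + 1.21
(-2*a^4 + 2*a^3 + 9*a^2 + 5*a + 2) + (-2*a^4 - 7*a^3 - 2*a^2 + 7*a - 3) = -4*a^4 - 5*a^3 + 7*a^2 + 12*a - 1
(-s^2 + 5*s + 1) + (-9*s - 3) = -s^2 - 4*s - 2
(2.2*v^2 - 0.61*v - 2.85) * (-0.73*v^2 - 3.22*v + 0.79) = -1.606*v^4 - 6.6387*v^3 + 5.7827*v^2 + 8.6951*v - 2.2515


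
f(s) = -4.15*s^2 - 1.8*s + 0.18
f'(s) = -8.3*s - 1.8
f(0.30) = -0.73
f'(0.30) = -4.29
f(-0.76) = -0.85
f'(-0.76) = 4.51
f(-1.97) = -12.38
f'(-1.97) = 14.55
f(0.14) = -0.15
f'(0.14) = -2.96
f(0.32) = -0.82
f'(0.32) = -4.46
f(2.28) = -25.50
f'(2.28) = -20.72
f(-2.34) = -18.33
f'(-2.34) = 17.62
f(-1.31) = -4.58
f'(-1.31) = 9.07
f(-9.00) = -319.77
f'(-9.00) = 72.90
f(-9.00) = -319.77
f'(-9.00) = 72.90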